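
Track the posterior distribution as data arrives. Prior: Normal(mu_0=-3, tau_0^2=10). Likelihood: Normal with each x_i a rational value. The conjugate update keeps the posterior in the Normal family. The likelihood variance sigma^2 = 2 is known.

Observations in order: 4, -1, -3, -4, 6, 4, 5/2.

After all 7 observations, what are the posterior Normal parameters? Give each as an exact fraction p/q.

obs 1: x=4 → posterior Normal(17/6, 5/3)
obs 2: x=-1 → posterior Normal(12/11, 10/11)
obs 3: x=-3 → posterior Normal(-3/16, 5/8)
obs 4: x=-4 → posterior Normal(-23/21, 10/21)
obs 5: x=6 → posterior Normal(7/26, 5/13)
obs 6: x=4 → posterior Normal(27/31, 10/31)
obs 7: x=5/2 → posterior Normal(79/72, 5/18)

mu_0=79/72, tau_0^2=5/18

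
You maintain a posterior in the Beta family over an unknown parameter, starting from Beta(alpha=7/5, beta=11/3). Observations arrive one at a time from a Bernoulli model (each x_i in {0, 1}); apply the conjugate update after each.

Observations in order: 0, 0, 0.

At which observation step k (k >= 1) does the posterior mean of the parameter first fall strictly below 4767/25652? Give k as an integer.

k = 3

obs 1: x=0 → posterior Beta(7/5, 14/3)
obs 2: x=0 → posterior Beta(7/5, 17/3)
obs 3: x=0 → posterior Beta(7/5, 20/3)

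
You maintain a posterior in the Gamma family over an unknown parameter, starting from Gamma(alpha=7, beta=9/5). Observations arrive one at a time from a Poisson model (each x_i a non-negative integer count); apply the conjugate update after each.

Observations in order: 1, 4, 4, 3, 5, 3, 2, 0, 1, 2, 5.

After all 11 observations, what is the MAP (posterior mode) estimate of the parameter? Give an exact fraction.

45/16

obs 1: x=1 → posterior Gamma(8, 14/5)
obs 2: x=4 → posterior Gamma(12, 19/5)
obs 3: x=4 → posterior Gamma(16, 24/5)
obs 4: x=3 → posterior Gamma(19, 29/5)
obs 5: x=5 → posterior Gamma(24, 34/5)
obs 6: x=3 → posterior Gamma(27, 39/5)
obs 7: x=2 → posterior Gamma(29, 44/5)
obs 8: x=0 → posterior Gamma(29, 49/5)
obs 9: x=1 → posterior Gamma(30, 54/5)
obs 10: x=2 → posterior Gamma(32, 59/5)
obs 11: x=5 → posterior Gamma(37, 64/5)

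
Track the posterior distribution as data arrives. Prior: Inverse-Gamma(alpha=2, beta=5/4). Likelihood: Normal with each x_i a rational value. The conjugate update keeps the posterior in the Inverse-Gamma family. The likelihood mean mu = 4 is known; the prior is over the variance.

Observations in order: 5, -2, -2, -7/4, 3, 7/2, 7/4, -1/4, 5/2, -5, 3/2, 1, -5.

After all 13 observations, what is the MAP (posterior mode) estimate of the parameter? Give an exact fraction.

obs 1: x=5 → posterior Inverse-Gamma(5/2, 7/4)
obs 2: x=-2 → posterior Inverse-Gamma(3, 79/4)
obs 3: x=-2 → posterior Inverse-Gamma(7/2, 151/4)
obs 4: x=-7/4 → posterior Inverse-Gamma(4, 1737/32)
obs 5: x=3 → posterior Inverse-Gamma(9/2, 1753/32)
obs 6: x=7/2 → posterior Inverse-Gamma(5, 1757/32)
obs 7: x=7/4 → posterior Inverse-Gamma(11/2, 919/16)
obs 8: x=-1/4 → posterior Inverse-Gamma(6, 2127/32)
obs 9: x=5/2 → posterior Inverse-Gamma(13/2, 2163/32)
obs 10: x=-5 → posterior Inverse-Gamma(7, 3459/32)
obs 11: x=3/2 → posterior Inverse-Gamma(15/2, 3559/32)
obs 12: x=1 → posterior Inverse-Gamma(8, 3703/32)
obs 13: x=-5 → posterior Inverse-Gamma(17/2, 4999/32)

4999/304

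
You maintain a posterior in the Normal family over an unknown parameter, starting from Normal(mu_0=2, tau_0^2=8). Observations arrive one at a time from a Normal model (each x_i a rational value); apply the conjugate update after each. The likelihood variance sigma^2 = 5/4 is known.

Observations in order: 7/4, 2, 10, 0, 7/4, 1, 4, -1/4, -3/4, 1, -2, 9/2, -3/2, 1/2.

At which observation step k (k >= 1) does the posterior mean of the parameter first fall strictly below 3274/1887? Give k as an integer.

obs 1: x=7/4 → posterior Normal(66/37, 40/37)
obs 2: x=2 → posterior Normal(130/69, 40/69)
obs 3: x=10 → posterior Normal(450/101, 40/101)
obs 4: x=0 → posterior Normal(450/133, 40/133)
obs 5: x=7/4 → posterior Normal(46/15, 8/33)
obs 6: x=1 → posterior Normal(538/197, 40/197)
obs 7: x=4 → posterior Normal(666/229, 40/229)
obs 8: x=-1/4 → posterior Normal(658/261, 40/261)
obs 9: x=-3/4 → posterior Normal(634/293, 40/293)
obs 10: x=1 → posterior Normal(666/325, 8/65)
obs 11: x=-2 → posterior Normal(86/51, 40/357)
obs 12: x=9/2 → posterior Normal(746/389, 40/389)
obs 13: x=-3/2 → posterior Normal(698/421, 40/421)
obs 14: x=1/2 → posterior Normal(238/151, 40/453)

k = 11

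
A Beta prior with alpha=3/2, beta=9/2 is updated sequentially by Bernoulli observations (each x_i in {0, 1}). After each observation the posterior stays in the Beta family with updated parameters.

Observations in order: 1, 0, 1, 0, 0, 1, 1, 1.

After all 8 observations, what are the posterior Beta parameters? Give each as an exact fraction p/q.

obs 1: x=1 → posterior Beta(5/2, 9/2)
obs 2: x=0 → posterior Beta(5/2, 11/2)
obs 3: x=1 → posterior Beta(7/2, 11/2)
obs 4: x=0 → posterior Beta(7/2, 13/2)
obs 5: x=0 → posterior Beta(7/2, 15/2)
obs 6: x=1 → posterior Beta(9/2, 15/2)
obs 7: x=1 → posterior Beta(11/2, 15/2)
obs 8: x=1 → posterior Beta(13/2, 15/2)

alpha=13/2, beta=15/2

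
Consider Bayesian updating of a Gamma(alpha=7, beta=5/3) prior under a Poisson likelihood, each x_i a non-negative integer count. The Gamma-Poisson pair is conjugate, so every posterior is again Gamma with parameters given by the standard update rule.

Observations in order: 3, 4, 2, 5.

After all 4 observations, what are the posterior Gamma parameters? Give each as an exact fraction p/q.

obs 1: x=3 → posterior Gamma(10, 8/3)
obs 2: x=4 → posterior Gamma(14, 11/3)
obs 3: x=2 → posterior Gamma(16, 14/3)
obs 4: x=5 → posterior Gamma(21, 17/3)

alpha=21, beta=17/3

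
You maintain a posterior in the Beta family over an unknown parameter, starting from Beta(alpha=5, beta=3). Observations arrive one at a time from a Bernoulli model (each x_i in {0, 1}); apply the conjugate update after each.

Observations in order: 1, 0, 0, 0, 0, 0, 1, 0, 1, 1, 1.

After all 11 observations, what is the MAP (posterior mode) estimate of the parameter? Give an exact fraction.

obs 1: x=1 → posterior Beta(6, 3)
obs 2: x=0 → posterior Beta(6, 4)
obs 3: x=0 → posterior Beta(6, 5)
obs 4: x=0 → posterior Beta(6, 6)
obs 5: x=0 → posterior Beta(6, 7)
obs 6: x=0 → posterior Beta(6, 8)
obs 7: x=1 → posterior Beta(7, 8)
obs 8: x=0 → posterior Beta(7, 9)
obs 9: x=1 → posterior Beta(8, 9)
obs 10: x=1 → posterior Beta(9, 9)
obs 11: x=1 → posterior Beta(10, 9)

9/17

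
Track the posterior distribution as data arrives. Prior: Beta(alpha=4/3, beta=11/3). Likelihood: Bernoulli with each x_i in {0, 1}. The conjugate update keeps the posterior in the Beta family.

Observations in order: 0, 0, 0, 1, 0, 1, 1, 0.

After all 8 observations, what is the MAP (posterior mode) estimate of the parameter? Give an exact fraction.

obs 1: x=0 → posterior Beta(4/3, 14/3)
obs 2: x=0 → posterior Beta(4/3, 17/3)
obs 3: x=0 → posterior Beta(4/3, 20/3)
obs 4: x=1 → posterior Beta(7/3, 20/3)
obs 5: x=0 → posterior Beta(7/3, 23/3)
obs 6: x=1 → posterior Beta(10/3, 23/3)
obs 7: x=1 → posterior Beta(13/3, 23/3)
obs 8: x=0 → posterior Beta(13/3, 26/3)

10/33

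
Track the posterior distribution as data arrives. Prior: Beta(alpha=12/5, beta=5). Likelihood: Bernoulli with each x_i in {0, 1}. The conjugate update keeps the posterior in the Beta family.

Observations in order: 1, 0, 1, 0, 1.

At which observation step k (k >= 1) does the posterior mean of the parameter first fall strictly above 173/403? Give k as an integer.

obs 1: x=1 → posterior Beta(17/5, 5)
obs 2: x=0 → posterior Beta(17/5, 6)
obs 3: x=1 → posterior Beta(22/5, 6)
obs 4: x=0 → posterior Beta(22/5, 7)
obs 5: x=1 → posterior Beta(27/5, 7)

k = 5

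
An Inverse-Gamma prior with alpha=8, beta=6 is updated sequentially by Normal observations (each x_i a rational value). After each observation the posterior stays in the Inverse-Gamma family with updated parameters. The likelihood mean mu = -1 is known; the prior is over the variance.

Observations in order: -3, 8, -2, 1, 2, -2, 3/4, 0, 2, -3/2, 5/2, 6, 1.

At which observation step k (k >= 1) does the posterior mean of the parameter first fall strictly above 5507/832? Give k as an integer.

k = 12

obs 1: x=-3 → posterior Inverse-Gamma(17/2, 8)
obs 2: x=8 → posterior Inverse-Gamma(9, 97/2)
obs 3: x=-2 → posterior Inverse-Gamma(19/2, 49)
obs 4: x=1 → posterior Inverse-Gamma(10, 51)
obs 5: x=2 → posterior Inverse-Gamma(21/2, 111/2)
obs 6: x=-2 → posterior Inverse-Gamma(11, 56)
obs 7: x=3/4 → posterior Inverse-Gamma(23/2, 1841/32)
obs 8: x=0 → posterior Inverse-Gamma(12, 1857/32)
obs 9: x=2 → posterior Inverse-Gamma(25/2, 2001/32)
obs 10: x=-3/2 → posterior Inverse-Gamma(13, 2005/32)
obs 11: x=5/2 → posterior Inverse-Gamma(27/2, 2201/32)
obs 12: x=6 → posterior Inverse-Gamma(14, 2985/32)
obs 13: x=1 → posterior Inverse-Gamma(29/2, 3049/32)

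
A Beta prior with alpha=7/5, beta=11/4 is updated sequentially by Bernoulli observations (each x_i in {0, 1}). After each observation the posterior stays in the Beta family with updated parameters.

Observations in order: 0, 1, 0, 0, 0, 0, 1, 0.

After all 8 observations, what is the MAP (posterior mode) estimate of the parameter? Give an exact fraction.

obs 1: x=0 → posterior Beta(7/5, 15/4)
obs 2: x=1 → posterior Beta(12/5, 15/4)
obs 3: x=0 → posterior Beta(12/5, 19/4)
obs 4: x=0 → posterior Beta(12/5, 23/4)
obs 5: x=0 → posterior Beta(12/5, 27/4)
obs 6: x=0 → posterior Beta(12/5, 31/4)
obs 7: x=1 → posterior Beta(17/5, 31/4)
obs 8: x=0 → posterior Beta(17/5, 35/4)

48/203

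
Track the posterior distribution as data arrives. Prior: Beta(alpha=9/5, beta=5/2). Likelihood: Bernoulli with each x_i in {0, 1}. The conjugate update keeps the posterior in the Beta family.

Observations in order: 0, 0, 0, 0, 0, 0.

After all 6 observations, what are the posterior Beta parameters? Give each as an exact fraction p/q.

obs 1: x=0 → posterior Beta(9/5, 7/2)
obs 2: x=0 → posterior Beta(9/5, 9/2)
obs 3: x=0 → posterior Beta(9/5, 11/2)
obs 4: x=0 → posterior Beta(9/5, 13/2)
obs 5: x=0 → posterior Beta(9/5, 15/2)
obs 6: x=0 → posterior Beta(9/5, 17/2)

alpha=9/5, beta=17/2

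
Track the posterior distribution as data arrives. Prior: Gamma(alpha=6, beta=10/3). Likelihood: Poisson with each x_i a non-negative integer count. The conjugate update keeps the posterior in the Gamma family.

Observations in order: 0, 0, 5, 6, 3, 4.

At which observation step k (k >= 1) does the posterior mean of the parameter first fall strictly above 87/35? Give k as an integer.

obs 1: x=0 → posterior Gamma(6, 13/3)
obs 2: x=0 → posterior Gamma(6, 16/3)
obs 3: x=5 → posterior Gamma(11, 19/3)
obs 4: x=6 → posterior Gamma(17, 22/3)
obs 5: x=3 → posterior Gamma(20, 25/3)
obs 6: x=4 → posterior Gamma(24, 28/3)

k = 6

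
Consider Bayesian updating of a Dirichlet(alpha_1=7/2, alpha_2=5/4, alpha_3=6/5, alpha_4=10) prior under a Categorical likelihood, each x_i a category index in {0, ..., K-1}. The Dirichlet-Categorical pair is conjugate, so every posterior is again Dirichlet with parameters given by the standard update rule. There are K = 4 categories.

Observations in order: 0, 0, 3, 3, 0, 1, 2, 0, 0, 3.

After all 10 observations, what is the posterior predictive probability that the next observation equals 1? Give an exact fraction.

15/173

obs 1: x=0 → posterior Dirichlet(9/2, 5/4, 6/5, 10)
obs 2: x=0 → posterior Dirichlet(11/2, 5/4, 6/5, 10)
obs 3: x=3 → posterior Dirichlet(11/2, 5/4, 6/5, 11)
obs 4: x=3 → posterior Dirichlet(11/2, 5/4, 6/5, 12)
obs 5: x=0 → posterior Dirichlet(13/2, 5/4, 6/5, 12)
obs 6: x=1 → posterior Dirichlet(13/2, 9/4, 6/5, 12)
obs 7: x=2 → posterior Dirichlet(13/2, 9/4, 11/5, 12)
obs 8: x=0 → posterior Dirichlet(15/2, 9/4, 11/5, 12)
obs 9: x=0 → posterior Dirichlet(17/2, 9/4, 11/5, 12)
obs 10: x=3 → posterior Dirichlet(17/2, 9/4, 11/5, 13)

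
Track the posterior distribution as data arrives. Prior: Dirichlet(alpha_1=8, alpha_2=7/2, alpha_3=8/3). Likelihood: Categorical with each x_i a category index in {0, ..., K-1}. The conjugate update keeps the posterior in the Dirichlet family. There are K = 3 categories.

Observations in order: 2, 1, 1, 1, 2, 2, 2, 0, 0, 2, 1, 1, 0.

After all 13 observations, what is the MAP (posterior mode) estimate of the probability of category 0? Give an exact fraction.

obs 1: x=2 → posterior Dirichlet(8, 7/2, 11/3)
obs 2: x=1 → posterior Dirichlet(8, 9/2, 11/3)
obs 3: x=1 → posterior Dirichlet(8, 11/2, 11/3)
obs 4: x=1 → posterior Dirichlet(8, 13/2, 11/3)
obs 5: x=2 → posterior Dirichlet(8, 13/2, 14/3)
obs 6: x=2 → posterior Dirichlet(8, 13/2, 17/3)
obs 7: x=2 → posterior Dirichlet(8, 13/2, 20/3)
obs 8: x=0 → posterior Dirichlet(9, 13/2, 20/3)
obs 9: x=0 → posterior Dirichlet(10, 13/2, 20/3)
obs 10: x=2 → posterior Dirichlet(10, 13/2, 23/3)
obs 11: x=1 → posterior Dirichlet(10, 15/2, 23/3)
obs 12: x=1 → posterior Dirichlet(10, 17/2, 23/3)
obs 13: x=0 → posterior Dirichlet(11, 17/2, 23/3)

12/29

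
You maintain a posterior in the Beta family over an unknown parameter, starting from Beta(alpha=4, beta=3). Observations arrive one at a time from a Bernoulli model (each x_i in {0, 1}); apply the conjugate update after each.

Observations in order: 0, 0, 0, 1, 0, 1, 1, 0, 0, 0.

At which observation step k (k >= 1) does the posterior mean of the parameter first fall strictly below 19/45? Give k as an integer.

k = 3

obs 1: x=0 → posterior Beta(4, 4)
obs 2: x=0 → posterior Beta(4, 5)
obs 3: x=0 → posterior Beta(4, 6)
obs 4: x=1 → posterior Beta(5, 6)
obs 5: x=0 → posterior Beta(5, 7)
obs 6: x=1 → posterior Beta(6, 7)
obs 7: x=1 → posterior Beta(7, 7)
obs 8: x=0 → posterior Beta(7, 8)
obs 9: x=0 → posterior Beta(7, 9)
obs 10: x=0 → posterior Beta(7, 10)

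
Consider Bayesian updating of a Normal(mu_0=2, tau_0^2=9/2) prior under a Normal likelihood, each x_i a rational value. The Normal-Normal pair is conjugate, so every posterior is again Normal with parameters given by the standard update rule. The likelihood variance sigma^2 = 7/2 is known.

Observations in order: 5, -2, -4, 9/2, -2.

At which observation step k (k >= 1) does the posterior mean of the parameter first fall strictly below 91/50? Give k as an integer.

k = 2

obs 1: x=5 → posterior Normal(59/16, 63/32)
obs 2: x=-2 → posterior Normal(41/25, 63/50)
obs 3: x=-4 → posterior Normal(5/34, 63/68)
obs 4: x=9/2 → posterior Normal(91/86, 63/86)
obs 5: x=-2 → posterior Normal(55/104, 63/104)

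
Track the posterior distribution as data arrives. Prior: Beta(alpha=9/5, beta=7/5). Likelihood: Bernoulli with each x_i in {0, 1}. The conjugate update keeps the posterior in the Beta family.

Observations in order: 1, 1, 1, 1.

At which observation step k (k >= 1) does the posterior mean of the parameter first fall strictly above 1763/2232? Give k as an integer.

obs 1: x=1 → posterior Beta(14/5, 7/5)
obs 2: x=1 → posterior Beta(19/5, 7/5)
obs 3: x=1 → posterior Beta(24/5, 7/5)
obs 4: x=1 → posterior Beta(29/5, 7/5)

k = 4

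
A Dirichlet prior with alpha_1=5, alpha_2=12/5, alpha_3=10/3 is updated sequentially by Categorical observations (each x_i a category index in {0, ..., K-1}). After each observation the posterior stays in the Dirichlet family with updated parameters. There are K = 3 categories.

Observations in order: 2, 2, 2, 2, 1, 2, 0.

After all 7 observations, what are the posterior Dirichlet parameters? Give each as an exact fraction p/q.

alpha_1=6, alpha_2=17/5, alpha_3=25/3

obs 1: x=2 → posterior Dirichlet(5, 12/5, 13/3)
obs 2: x=2 → posterior Dirichlet(5, 12/5, 16/3)
obs 3: x=2 → posterior Dirichlet(5, 12/5, 19/3)
obs 4: x=2 → posterior Dirichlet(5, 12/5, 22/3)
obs 5: x=1 → posterior Dirichlet(5, 17/5, 22/3)
obs 6: x=2 → posterior Dirichlet(5, 17/5, 25/3)
obs 7: x=0 → posterior Dirichlet(6, 17/5, 25/3)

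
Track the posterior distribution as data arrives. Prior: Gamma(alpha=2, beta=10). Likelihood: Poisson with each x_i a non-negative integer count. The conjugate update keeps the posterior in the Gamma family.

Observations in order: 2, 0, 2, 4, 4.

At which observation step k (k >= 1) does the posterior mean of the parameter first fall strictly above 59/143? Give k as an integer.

k = 3

obs 1: x=2 → posterior Gamma(4, 11)
obs 2: x=0 → posterior Gamma(4, 12)
obs 3: x=2 → posterior Gamma(6, 13)
obs 4: x=4 → posterior Gamma(10, 14)
obs 5: x=4 → posterior Gamma(14, 15)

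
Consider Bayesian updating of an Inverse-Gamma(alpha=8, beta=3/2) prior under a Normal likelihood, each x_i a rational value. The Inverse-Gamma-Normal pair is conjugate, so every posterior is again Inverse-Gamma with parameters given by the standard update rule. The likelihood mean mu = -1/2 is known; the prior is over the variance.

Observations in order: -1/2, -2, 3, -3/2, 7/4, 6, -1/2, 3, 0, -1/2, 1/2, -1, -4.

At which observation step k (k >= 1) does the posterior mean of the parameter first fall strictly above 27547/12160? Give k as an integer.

k = 6

obs 1: x=-1/2 → posterior Inverse-Gamma(17/2, 3/2)
obs 2: x=-2 → posterior Inverse-Gamma(9, 21/8)
obs 3: x=3 → posterior Inverse-Gamma(19/2, 35/4)
obs 4: x=-3/2 → posterior Inverse-Gamma(10, 37/4)
obs 5: x=7/4 → posterior Inverse-Gamma(21/2, 377/32)
obs 6: x=6 → posterior Inverse-Gamma(11, 1053/32)
obs 7: x=-1/2 → posterior Inverse-Gamma(23/2, 1053/32)
obs 8: x=3 → posterior Inverse-Gamma(12, 1249/32)
obs 9: x=0 → posterior Inverse-Gamma(25/2, 1253/32)
obs 10: x=-1/2 → posterior Inverse-Gamma(13, 1253/32)
obs 11: x=1/2 → posterior Inverse-Gamma(27/2, 1269/32)
obs 12: x=-1 → posterior Inverse-Gamma(14, 1273/32)
obs 13: x=-4 → posterior Inverse-Gamma(29/2, 1469/32)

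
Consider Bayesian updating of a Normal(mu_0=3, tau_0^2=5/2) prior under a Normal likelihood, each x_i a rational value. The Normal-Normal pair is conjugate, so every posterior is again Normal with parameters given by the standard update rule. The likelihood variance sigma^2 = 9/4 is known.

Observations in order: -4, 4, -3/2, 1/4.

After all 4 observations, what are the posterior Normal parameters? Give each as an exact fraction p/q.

obs 1: x=-4 → posterior Normal(-13/19, 45/38)
obs 2: x=4 → posterior Normal(27/29, 45/58)
obs 3: x=-3/2 → posterior Normal(4/13, 15/26)
obs 4: x=1/4 → posterior Normal(29/98, 45/98)

mu_0=29/98, tau_0^2=45/98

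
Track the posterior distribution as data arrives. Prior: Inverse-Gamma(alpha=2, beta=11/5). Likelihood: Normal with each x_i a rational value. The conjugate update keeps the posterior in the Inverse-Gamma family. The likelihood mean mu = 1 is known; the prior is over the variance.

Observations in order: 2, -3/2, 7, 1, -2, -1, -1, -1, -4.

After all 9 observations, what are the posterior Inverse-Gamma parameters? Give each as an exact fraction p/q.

obs 1: x=2 → posterior Inverse-Gamma(5/2, 27/10)
obs 2: x=-3/2 → posterior Inverse-Gamma(3, 233/40)
obs 3: x=7 → posterior Inverse-Gamma(7/2, 953/40)
obs 4: x=1 → posterior Inverse-Gamma(4, 953/40)
obs 5: x=-2 → posterior Inverse-Gamma(9/2, 1133/40)
obs 6: x=-1 → posterior Inverse-Gamma(5, 1213/40)
obs 7: x=-1 → posterior Inverse-Gamma(11/2, 1293/40)
obs 8: x=-1 → posterior Inverse-Gamma(6, 1373/40)
obs 9: x=-4 → posterior Inverse-Gamma(13/2, 1873/40)

alpha=13/2, beta=1873/40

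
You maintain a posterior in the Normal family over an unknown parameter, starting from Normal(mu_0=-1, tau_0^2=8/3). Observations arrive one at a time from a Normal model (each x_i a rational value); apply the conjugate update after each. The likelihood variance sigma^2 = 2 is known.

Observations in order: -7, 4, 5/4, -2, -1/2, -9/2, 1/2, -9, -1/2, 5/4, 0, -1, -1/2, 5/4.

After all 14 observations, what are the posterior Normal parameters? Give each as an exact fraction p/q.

mu_0=-70/59, tau_0^2=8/59

obs 1: x=-7 → posterior Normal(-31/7, 8/7)
obs 2: x=4 → posterior Normal(-15/11, 8/11)
obs 3: x=5/4 → posterior Normal(-2/3, 8/15)
obs 4: x=-2 → posterior Normal(-18/19, 8/19)
obs 5: x=-1/2 → posterior Normal(-20/23, 8/23)
obs 6: x=-9/2 → posterior Normal(-38/27, 8/27)
obs 7: x=1/2 → posterior Normal(-36/31, 8/31)
obs 8: x=-9 → posterior Normal(-72/35, 8/35)
obs 9: x=-1/2 → posterior Normal(-74/39, 8/39)
obs 10: x=5/4 → posterior Normal(-69/43, 8/43)
obs 11: x=0 → posterior Normal(-69/47, 8/47)
obs 12: x=-1 → posterior Normal(-73/51, 8/51)
obs 13: x=-1/2 → posterior Normal(-15/11, 8/55)
obs 14: x=5/4 → posterior Normal(-70/59, 8/59)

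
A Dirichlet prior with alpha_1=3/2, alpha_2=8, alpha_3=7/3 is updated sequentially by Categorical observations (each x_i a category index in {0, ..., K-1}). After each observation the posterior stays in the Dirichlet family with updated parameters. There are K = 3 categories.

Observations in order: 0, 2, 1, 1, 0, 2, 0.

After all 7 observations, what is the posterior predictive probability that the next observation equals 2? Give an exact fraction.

26/113

obs 1: x=0 → posterior Dirichlet(5/2, 8, 7/3)
obs 2: x=2 → posterior Dirichlet(5/2, 8, 10/3)
obs 3: x=1 → posterior Dirichlet(5/2, 9, 10/3)
obs 4: x=1 → posterior Dirichlet(5/2, 10, 10/3)
obs 5: x=0 → posterior Dirichlet(7/2, 10, 10/3)
obs 6: x=2 → posterior Dirichlet(7/2, 10, 13/3)
obs 7: x=0 → posterior Dirichlet(9/2, 10, 13/3)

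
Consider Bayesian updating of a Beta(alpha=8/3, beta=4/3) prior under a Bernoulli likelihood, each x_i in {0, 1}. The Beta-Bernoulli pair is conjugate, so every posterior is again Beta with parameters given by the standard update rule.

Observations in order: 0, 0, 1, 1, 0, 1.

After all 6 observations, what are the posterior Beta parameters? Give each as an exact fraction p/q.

alpha=17/3, beta=13/3

obs 1: x=0 → posterior Beta(8/3, 7/3)
obs 2: x=0 → posterior Beta(8/3, 10/3)
obs 3: x=1 → posterior Beta(11/3, 10/3)
obs 4: x=1 → posterior Beta(14/3, 10/3)
obs 5: x=0 → posterior Beta(14/3, 13/3)
obs 6: x=1 → posterior Beta(17/3, 13/3)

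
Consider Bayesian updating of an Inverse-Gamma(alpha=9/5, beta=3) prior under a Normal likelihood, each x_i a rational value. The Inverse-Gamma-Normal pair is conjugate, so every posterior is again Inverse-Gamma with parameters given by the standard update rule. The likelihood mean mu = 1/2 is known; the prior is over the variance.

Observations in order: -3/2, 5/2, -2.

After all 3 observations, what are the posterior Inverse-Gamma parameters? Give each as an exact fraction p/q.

alpha=33/10, beta=81/8

obs 1: x=-3/2 → posterior Inverse-Gamma(23/10, 5)
obs 2: x=5/2 → posterior Inverse-Gamma(14/5, 7)
obs 3: x=-2 → posterior Inverse-Gamma(33/10, 81/8)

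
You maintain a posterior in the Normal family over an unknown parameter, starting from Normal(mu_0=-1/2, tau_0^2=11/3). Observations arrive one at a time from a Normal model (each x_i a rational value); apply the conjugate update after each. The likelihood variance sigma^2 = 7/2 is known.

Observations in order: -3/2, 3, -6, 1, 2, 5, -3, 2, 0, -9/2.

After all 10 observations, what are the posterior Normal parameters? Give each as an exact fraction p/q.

mu_0=-109/482, tau_0^2=77/241

obs 1: x=-3/2 → posterior Normal(-87/86, 77/43)
obs 2: x=3 → posterior Normal(9/26, 77/65)
obs 3: x=-6 → posterior Normal(-73/58, 77/87)
obs 4: x=1 → posterior Normal(-175/218, 77/109)
obs 5: x=2 → posterior Normal(-87/262, 77/131)
obs 6: x=5 → posterior Normal(133/306, 77/153)
obs 7: x=-3 → posterior Normal(1/350, 11/25)
obs 8: x=2 → posterior Normal(89/394, 77/197)
obs 9: x=0 → posterior Normal(89/438, 77/219)
obs 10: x=-9/2 → posterior Normal(-109/482, 77/241)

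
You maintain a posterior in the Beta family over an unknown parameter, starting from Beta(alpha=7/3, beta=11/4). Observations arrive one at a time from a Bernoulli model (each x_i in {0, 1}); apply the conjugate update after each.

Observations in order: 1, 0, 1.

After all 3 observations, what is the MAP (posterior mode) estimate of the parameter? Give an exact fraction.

obs 1: x=1 → posterior Beta(10/3, 11/4)
obs 2: x=0 → posterior Beta(10/3, 15/4)
obs 3: x=1 → posterior Beta(13/3, 15/4)

40/73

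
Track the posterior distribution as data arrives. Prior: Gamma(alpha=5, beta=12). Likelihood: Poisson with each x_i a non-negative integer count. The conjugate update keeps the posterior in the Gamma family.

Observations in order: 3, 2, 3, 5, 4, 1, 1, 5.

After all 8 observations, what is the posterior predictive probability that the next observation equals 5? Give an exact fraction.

obs 1: x=3 → posterior Gamma(8, 13)
obs 2: x=2 → posterior Gamma(10, 14)
obs 3: x=3 → posterior Gamma(13, 15)
obs 4: x=5 → posterior Gamma(18, 16)
obs 5: x=4 → posterior Gamma(22, 17)
obs 6: x=1 → posterior Gamma(23, 18)
obs 7: x=1 → posterior Gamma(24, 19)
obs 8: x=5 → posterior Gamma(29, 20)

4247293159014400000000000000000000000000000/300839436292598397144413367801085458207819027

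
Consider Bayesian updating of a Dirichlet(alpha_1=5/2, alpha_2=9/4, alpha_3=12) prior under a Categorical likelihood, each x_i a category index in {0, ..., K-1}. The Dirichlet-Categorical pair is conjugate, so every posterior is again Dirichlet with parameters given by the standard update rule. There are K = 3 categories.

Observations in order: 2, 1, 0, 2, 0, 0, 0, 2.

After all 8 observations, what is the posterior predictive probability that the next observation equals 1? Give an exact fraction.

obs 1: x=2 → posterior Dirichlet(5/2, 9/4, 13)
obs 2: x=1 → posterior Dirichlet(5/2, 13/4, 13)
obs 3: x=0 → posterior Dirichlet(7/2, 13/4, 13)
obs 4: x=2 → posterior Dirichlet(7/2, 13/4, 14)
obs 5: x=0 → posterior Dirichlet(9/2, 13/4, 14)
obs 6: x=0 → posterior Dirichlet(11/2, 13/4, 14)
obs 7: x=0 → posterior Dirichlet(13/2, 13/4, 14)
obs 8: x=2 → posterior Dirichlet(13/2, 13/4, 15)

13/99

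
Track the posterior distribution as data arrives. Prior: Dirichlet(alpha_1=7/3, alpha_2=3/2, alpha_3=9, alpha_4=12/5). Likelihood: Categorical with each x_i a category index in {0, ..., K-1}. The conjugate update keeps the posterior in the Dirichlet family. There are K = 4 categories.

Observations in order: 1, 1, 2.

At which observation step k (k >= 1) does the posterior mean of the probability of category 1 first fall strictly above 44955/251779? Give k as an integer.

obs 1: x=1 → posterior Dirichlet(7/3, 5/2, 9, 12/5)
obs 2: x=1 → posterior Dirichlet(7/3, 7/2, 9, 12/5)
obs 3: x=2 → posterior Dirichlet(7/3, 7/2, 10, 12/5)

k = 2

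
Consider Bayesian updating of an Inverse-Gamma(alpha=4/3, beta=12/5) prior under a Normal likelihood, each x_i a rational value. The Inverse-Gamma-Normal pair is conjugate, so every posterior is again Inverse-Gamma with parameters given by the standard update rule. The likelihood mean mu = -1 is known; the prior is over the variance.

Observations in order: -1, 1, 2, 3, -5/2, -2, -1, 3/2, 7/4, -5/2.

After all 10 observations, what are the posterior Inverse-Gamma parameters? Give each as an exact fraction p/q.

alpha=19/3, beta=4249/160

obs 1: x=-1 → posterior Inverse-Gamma(11/6, 12/5)
obs 2: x=1 → posterior Inverse-Gamma(7/3, 22/5)
obs 3: x=2 → posterior Inverse-Gamma(17/6, 89/10)
obs 4: x=3 → posterior Inverse-Gamma(10/3, 169/10)
obs 5: x=-5/2 → posterior Inverse-Gamma(23/6, 721/40)
obs 6: x=-2 → posterior Inverse-Gamma(13/3, 741/40)
obs 7: x=-1 → posterior Inverse-Gamma(29/6, 741/40)
obs 8: x=3/2 → posterior Inverse-Gamma(16/3, 433/20)
obs 9: x=7/4 → posterior Inverse-Gamma(35/6, 4069/160)
obs 10: x=-5/2 → posterior Inverse-Gamma(19/3, 4249/160)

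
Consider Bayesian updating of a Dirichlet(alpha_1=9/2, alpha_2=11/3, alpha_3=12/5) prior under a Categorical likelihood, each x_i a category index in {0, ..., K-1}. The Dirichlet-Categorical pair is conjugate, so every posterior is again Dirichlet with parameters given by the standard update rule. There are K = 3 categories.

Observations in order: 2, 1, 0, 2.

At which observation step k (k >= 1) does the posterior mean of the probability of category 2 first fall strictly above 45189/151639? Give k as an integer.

k = 4

obs 1: x=2 → posterior Dirichlet(9/2, 11/3, 17/5)
obs 2: x=1 → posterior Dirichlet(9/2, 14/3, 17/5)
obs 3: x=0 → posterior Dirichlet(11/2, 14/3, 17/5)
obs 4: x=2 → posterior Dirichlet(11/2, 14/3, 22/5)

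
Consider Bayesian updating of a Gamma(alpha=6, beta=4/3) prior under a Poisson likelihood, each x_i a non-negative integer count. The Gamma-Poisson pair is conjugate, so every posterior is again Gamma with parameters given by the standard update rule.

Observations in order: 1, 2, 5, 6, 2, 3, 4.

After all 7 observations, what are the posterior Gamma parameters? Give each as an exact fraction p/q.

alpha=29, beta=25/3

obs 1: x=1 → posterior Gamma(7, 7/3)
obs 2: x=2 → posterior Gamma(9, 10/3)
obs 3: x=5 → posterior Gamma(14, 13/3)
obs 4: x=6 → posterior Gamma(20, 16/3)
obs 5: x=2 → posterior Gamma(22, 19/3)
obs 6: x=3 → posterior Gamma(25, 22/3)
obs 7: x=4 → posterior Gamma(29, 25/3)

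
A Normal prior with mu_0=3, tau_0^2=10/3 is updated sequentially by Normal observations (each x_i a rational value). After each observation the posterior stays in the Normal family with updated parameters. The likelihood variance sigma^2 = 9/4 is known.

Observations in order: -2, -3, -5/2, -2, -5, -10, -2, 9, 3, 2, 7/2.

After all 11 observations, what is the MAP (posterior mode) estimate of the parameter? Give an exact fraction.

obs 1: x=-2 → posterior Normal(1/67, 90/67)
obs 2: x=-3 → posterior Normal(-119/107, 90/107)
obs 3: x=-5/2 → posterior Normal(-73/49, 30/49)
obs 4: x=-2 → posterior Normal(-299/187, 90/187)
obs 5: x=-5 → posterior Normal(-499/227, 90/227)
obs 6: x=-10 → posterior Normal(-899/267, 30/89)
obs 7: x=-2 → posterior Normal(-979/307, 90/307)
obs 8: x=9 → posterior Normal(-619/347, 90/347)
obs 9: x=3 → posterior Normal(-499/387, 10/43)
obs 10: x=2 → posterior Normal(-419/427, 90/427)
obs 11: x=7/2 → posterior Normal(-279/467, 90/467)

-279/467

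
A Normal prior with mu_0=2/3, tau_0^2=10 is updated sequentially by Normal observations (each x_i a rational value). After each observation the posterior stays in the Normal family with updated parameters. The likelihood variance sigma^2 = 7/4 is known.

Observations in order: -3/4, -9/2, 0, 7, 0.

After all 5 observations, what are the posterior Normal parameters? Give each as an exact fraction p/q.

obs 1: x=-3/4 → posterior Normal(-76/141, 70/47)
obs 2: x=-9/2 → posterior Normal(-616/261, 70/87)
obs 3: x=0 → posterior Normal(-616/381, 70/127)
obs 4: x=7 → posterior Normal(224/501, 70/167)
obs 5: x=0 → posterior Normal(224/621, 70/207)

mu_0=224/621, tau_0^2=70/207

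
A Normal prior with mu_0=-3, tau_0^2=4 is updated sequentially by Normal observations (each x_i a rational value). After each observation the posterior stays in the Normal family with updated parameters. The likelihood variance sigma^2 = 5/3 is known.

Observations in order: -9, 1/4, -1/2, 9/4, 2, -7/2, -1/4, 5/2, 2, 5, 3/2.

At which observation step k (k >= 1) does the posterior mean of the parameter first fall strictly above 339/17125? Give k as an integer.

k = 11

obs 1: x=-9 → posterior Normal(-123/17, 20/17)
obs 2: x=1/4 → posterior Normal(-120/29, 20/29)
obs 3: x=-1/2 → posterior Normal(-126/41, 20/41)
obs 4: x=9/4 → posterior Normal(-99/53, 20/53)
obs 5: x=2 → posterior Normal(-15/13, 4/13)
obs 6: x=-7/2 → posterior Normal(-117/77, 20/77)
obs 7: x=-1/4 → posterior Normal(-120/89, 20/89)
obs 8: x=5/2 → posterior Normal(-90/101, 20/101)
obs 9: x=2 → posterior Normal(-66/113, 20/113)
obs 10: x=5 → posterior Normal(-6/125, 4/25)
obs 11: x=3/2 → posterior Normal(12/137, 20/137)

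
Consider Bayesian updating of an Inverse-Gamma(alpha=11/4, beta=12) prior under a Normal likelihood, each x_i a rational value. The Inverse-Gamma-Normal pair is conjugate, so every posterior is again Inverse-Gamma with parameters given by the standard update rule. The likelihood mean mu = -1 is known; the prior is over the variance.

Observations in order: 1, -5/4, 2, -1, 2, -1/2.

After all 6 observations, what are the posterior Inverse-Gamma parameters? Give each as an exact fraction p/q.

alpha=23/4, beta=741/32

obs 1: x=1 → posterior Inverse-Gamma(13/4, 14)
obs 2: x=-5/4 → posterior Inverse-Gamma(15/4, 449/32)
obs 3: x=2 → posterior Inverse-Gamma(17/4, 593/32)
obs 4: x=-1 → posterior Inverse-Gamma(19/4, 593/32)
obs 5: x=2 → posterior Inverse-Gamma(21/4, 737/32)
obs 6: x=-1/2 → posterior Inverse-Gamma(23/4, 741/32)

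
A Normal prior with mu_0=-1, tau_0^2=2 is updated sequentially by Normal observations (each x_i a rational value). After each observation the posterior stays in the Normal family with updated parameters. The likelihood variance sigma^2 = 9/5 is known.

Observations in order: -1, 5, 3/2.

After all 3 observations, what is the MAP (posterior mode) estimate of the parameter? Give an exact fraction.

46/39

obs 1: x=-1 → posterior Normal(-1, 18/19)
obs 2: x=5 → posterior Normal(31/29, 18/29)
obs 3: x=3/2 → posterior Normal(46/39, 6/13)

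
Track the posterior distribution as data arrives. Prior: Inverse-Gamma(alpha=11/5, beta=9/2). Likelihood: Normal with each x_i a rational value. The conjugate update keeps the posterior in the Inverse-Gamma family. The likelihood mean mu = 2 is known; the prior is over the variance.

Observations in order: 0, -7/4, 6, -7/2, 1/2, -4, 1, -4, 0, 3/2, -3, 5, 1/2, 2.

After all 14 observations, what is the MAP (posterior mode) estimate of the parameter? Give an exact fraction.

obs 1: x=0 → posterior Inverse-Gamma(27/10, 13/2)
obs 2: x=-7/4 → posterior Inverse-Gamma(16/5, 433/32)
obs 3: x=6 → posterior Inverse-Gamma(37/10, 689/32)
obs 4: x=-7/2 → posterior Inverse-Gamma(21/5, 1173/32)
obs 5: x=1/2 → posterior Inverse-Gamma(47/10, 1209/32)
obs 6: x=-4 → posterior Inverse-Gamma(26/5, 1785/32)
obs 7: x=1 → posterior Inverse-Gamma(57/10, 1801/32)
obs 8: x=-4 → posterior Inverse-Gamma(31/5, 2377/32)
obs 9: x=0 → posterior Inverse-Gamma(67/10, 2441/32)
obs 10: x=3/2 → posterior Inverse-Gamma(36/5, 2445/32)
obs 11: x=-3 → posterior Inverse-Gamma(77/10, 2845/32)
obs 12: x=5 → posterior Inverse-Gamma(41/5, 2989/32)
obs 13: x=1/2 → posterior Inverse-Gamma(87/10, 3025/32)
obs 14: x=2 → posterior Inverse-Gamma(46/5, 3025/32)

15125/1632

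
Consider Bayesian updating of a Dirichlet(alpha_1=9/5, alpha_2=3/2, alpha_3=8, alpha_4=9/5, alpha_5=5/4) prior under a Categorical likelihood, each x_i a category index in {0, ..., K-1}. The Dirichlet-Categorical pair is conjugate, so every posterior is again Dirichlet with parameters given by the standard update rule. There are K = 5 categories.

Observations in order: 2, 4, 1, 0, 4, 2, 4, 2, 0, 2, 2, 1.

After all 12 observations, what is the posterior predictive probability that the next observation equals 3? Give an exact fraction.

obs 1: x=2 → posterior Dirichlet(9/5, 3/2, 9, 9/5, 5/4)
obs 2: x=4 → posterior Dirichlet(9/5, 3/2, 9, 9/5, 9/4)
obs 3: x=1 → posterior Dirichlet(9/5, 5/2, 9, 9/5, 9/4)
obs 4: x=0 → posterior Dirichlet(14/5, 5/2, 9, 9/5, 9/4)
obs 5: x=4 → posterior Dirichlet(14/5, 5/2, 9, 9/5, 13/4)
obs 6: x=2 → posterior Dirichlet(14/5, 5/2, 10, 9/5, 13/4)
obs 7: x=4 → posterior Dirichlet(14/5, 5/2, 10, 9/5, 17/4)
obs 8: x=2 → posterior Dirichlet(14/5, 5/2, 11, 9/5, 17/4)
obs 9: x=0 → posterior Dirichlet(19/5, 5/2, 11, 9/5, 17/4)
obs 10: x=2 → posterior Dirichlet(19/5, 5/2, 12, 9/5, 17/4)
obs 11: x=2 → posterior Dirichlet(19/5, 5/2, 13, 9/5, 17/4)
obs 12: x=1 → posterior Dirichlet(19/5, 7/2, 13, 9/5, 17/4)

36/527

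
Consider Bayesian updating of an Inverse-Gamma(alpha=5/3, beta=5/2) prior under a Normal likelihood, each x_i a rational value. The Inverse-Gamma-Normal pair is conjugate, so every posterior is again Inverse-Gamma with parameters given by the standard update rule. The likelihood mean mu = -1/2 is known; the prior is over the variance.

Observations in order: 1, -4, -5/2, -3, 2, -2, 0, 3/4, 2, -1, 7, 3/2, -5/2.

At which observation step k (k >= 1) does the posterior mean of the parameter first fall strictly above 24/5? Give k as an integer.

k = 2

obs 1: x=1 → posterior Inverse-Gamma(13/6, 29/8)
obs 2: x=-4 → posterior Inverse-Gamma(8/3, 39/4)
obs 3: x=-5/2 → posterior Inverse-Gamma(19/6, 47/4)
obs 4: x=-3 → posterior Inverse-Gamma(11/3, 119/8)
obs 5: x=2 → posterior Inverse-Gamma(25/6, 18)
obs 6: x=-2 → posterior Inverse-Gamma(14/3, 153/8)
obs 7: x=0 → posterior Inverse-Gamma(31/6, 77/4)
obs 8: x=3/4 → posterior Inverse-Gamma(17/3, 641/32)
obs 9: x=2 → posterior Inverse-Gamma(37/6, 741/32)
obs 10: x=-1 → posterior Inverse-Gamma(20/3, 745/32)
obs 11: x=7 → posterior Inverse-Gamma(43/6, 1645/32)
obs 12: x=3/2 → posterior Inverse-Gamma(23/3, 1709/32)
obs 13: x=-5/2 → posterior Inverse-Gamma(49/6, 1773/32)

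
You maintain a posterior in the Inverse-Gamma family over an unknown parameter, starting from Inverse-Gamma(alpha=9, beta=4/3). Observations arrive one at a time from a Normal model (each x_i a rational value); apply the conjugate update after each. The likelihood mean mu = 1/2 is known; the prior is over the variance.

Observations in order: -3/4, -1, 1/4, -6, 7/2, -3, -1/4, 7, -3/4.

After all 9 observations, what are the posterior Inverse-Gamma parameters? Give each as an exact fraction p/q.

obs 1: x=-3/4 → posterior Inverse-Gamma(19/2, 203/96)
obs 2: x=-1 → posterior Inverse-Gamma(10, 311/96)
obs 3: x=1/4 → posterior Inverse-Gamma(21/2, 157/48)
obs 4: x=-6 → posterior Inverse-Gamma(11, 1171/48)
obs 5: x=7/2 → posterior Inverse-Gamma(23/2, 1387/48)
obs 6: x=-3 → posterior Inverse-Gamma(12, 1681/48)
obs 7: x=-1/4 → posterior Inverse-Gamma(25/2, 3389/96)
obs 8: x=7 → posterior Inverse-Gamma(13, 5417/96)
obs 9: x=-3/4 → posterior Inverse-Gamma(27/2, 1373/24)

alpha=27/2, beta=1373/24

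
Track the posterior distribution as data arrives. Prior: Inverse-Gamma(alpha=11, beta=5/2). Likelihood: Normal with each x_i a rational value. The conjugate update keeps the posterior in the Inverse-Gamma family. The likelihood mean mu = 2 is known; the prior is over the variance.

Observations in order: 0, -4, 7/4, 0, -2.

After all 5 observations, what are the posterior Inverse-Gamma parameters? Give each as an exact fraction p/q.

alpha=27/2, beta=1041/32

obs 1: x=0 → posterior Inverse-Gamma(23/2, 9/2)
obs 2: x=-4 → posterior Inverse-Gamma(12, 45/2)
obs 3: x=7/4 → posterior Inverse-Gamma(25/2, 721/32)
obs 4: x=0 → posterior Inverse-Gamma(13, 785/32)
obs 5: x=-2 → posterior Inverse-Gamma(27/2, 1041/32)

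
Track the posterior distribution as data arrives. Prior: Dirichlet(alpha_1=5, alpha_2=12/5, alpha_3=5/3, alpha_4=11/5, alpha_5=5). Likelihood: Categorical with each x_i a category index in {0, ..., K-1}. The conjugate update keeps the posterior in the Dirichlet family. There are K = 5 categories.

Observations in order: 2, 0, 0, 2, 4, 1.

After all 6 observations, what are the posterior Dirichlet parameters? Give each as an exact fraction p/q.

obs 1: x=2 → posterior Dirichlet(5, 12/5, 8/3, 11/5, 5)
obs 2: x=0 → posterior Dirichlet(6, 12/5, 8/3, 11/5, 5)
obs 3: x=0 → posterior Dirichlet(7, 12/5, 8/3, 11/5, 5)
obs 4: x=2 → posterior Dirichlet(7, 12/5, 11/3, 11/5, 5)
obs 5: x=4 → posterior Dirichlet(7, 12/5, 11/3, 11/5, 6)
obs 6: x=1 → posterior Dirichlet(7, 17/5, 11/3, 11/5, 6)

alpha_1=7, alpha_2=17/5, alpha_3=11/3, alpha_4=11/5, alpha_5=6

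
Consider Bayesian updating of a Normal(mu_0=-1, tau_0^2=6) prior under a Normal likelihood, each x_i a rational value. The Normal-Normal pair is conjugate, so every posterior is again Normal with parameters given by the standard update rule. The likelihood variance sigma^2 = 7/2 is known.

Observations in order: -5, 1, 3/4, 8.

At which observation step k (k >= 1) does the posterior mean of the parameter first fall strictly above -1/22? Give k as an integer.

k = 4

obs 1: x=-5 → posterior Normal(-67/19, 42/19)
obs 2: x=1 → posterior Normal(-55/31, 42/31)
obs 3: x=3/4 → posterior Normal(-46/43, 42/43)
obs 4: x=8 → posterior Normal(10/11, 42/55)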